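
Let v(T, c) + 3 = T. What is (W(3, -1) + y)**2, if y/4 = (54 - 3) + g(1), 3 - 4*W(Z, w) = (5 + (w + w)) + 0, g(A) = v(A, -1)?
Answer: 38416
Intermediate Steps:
v(T, c) = -3 + T
g(A) = -3 + A
W(Z, w) = -1/2 - w/2 (W(Z, w) = 3/4 - ((5 + (w + w)) + 0)/4 = 3/4 - ((5 + 2*w) + 0)/4 = 3/4 - (5 + 2*w)/4 = 3/4 + (-5/4 - w/2) = -1/2 - w/2)
y = 196 (y = 4*((54 - 3) + (-3 + 1)) = 4*(51 - 2) = 4*49 = 196)
(W(3, -1) + y)**2 = ((-1/2 - 1/2*(-1)) + 196)**2 = ((-1/2 + 1/2) + 196)**2 = (0 + 196)**2 = 196**2 = 38416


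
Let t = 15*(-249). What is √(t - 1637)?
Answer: 2*I*√1343 ≈ 73.294*I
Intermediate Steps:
t = -3735
√(t - 1637) = √(-3735 - 1637) = √(-5372) = 2*I*√1343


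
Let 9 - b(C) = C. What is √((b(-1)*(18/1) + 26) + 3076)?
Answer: √3282 ≈ 57.289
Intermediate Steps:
b(C) = 9 - C
√((b(-1)*(18/1) + 26) + 3076) = √(((9 - 1*(-1))*(18/1) + 26) + 3076) = √(((9 + 1)*(18*1) + 26) + 3076) = √((10*18 + 26) + 3076) = √((180 + 26) + 3076) = √(206 + 3076) = √3282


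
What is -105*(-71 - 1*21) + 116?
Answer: 9776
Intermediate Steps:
-105*(-71 - 1*21) + 116 = -105*(-71 - 21) + 116 = -105*(-92) + 116 = 9660 + 116 = 9776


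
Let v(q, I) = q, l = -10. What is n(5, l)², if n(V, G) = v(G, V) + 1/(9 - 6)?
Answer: 841/9 ≈ 93.444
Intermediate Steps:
n(V, G) = ⅓ + G (n(V, G) = G + 1/(9 - 6) = G + 1/3 = G + ⅓ = ⅓ + G)
n(5, l)² = (⅓ - 10)² = (-29/3)² = 841/9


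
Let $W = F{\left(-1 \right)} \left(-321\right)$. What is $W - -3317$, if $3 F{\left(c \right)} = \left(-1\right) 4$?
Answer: $3745$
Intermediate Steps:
$F{\left(c \right)} = - \frac{4}{3}$ ($F{\left(c \right)} = \frac{\left(-1\right) 4}{3} = \frac{1}{3} \left(-4\right) = - \frac{4}{3}$)
$W = 428$ ($W = \left(- \frac{4}{3}\right) \left(-321\right) = 428$)
$W - -3317 = 428 - -3317 = 428 + 3317 = 3745$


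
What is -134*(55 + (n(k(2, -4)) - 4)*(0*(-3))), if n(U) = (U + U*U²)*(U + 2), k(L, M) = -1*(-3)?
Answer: -7370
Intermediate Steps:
k(L, M) = 3
n(U) = (2 + U)*(U + U³) (n(U) = (U + U³)*(2 + U) = (2 + U)*(U + U³))
-134*(55 + (n(k(2, -4)) - 4)*(0*(-3))) = -134*(55 + (3*(2 + 3 + 3³ + 2*3²) - 4)*(0*(-3))) = -134*(55 + (3*(2 + 3 + 27 + 2*9) - 4)*0) = -134*(55 + (3*(2 + 3 + 27 + 18) - 4)*0) = -134*(55 + (3*50 - 4)*0) = -134*(55 + (150 - 4)*0) = -134*(55 + 146*0) = -134*(55 + 0) = -134*55 = -7370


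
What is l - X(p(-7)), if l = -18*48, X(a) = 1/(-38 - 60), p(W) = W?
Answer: -84671/98 ≈ -863.99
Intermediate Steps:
X(a) = -1/98 (X(a) = 1/(-98) = -1/98)
l = -864
l - X(p(-7)) = -864 - 1*(-1/98) = -864 + 1/98 = -84671/98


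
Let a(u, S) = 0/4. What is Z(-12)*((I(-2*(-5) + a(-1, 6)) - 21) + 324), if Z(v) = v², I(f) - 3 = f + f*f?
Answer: 59904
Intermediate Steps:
a(u, S) = 0 (a(u, S) = 0*(¼) = 0)
I(f) = 3 + f + f² (I(f) = 3 + (f + f*f) = 3 + (f + f²) = 3 + f + f²)
Z(-12)*((I(-2*(-5) + a(-1, 6)) - 21) + 324) = (-12)²*(((3 + (-2*(-5) + 0) + (-2*(-5) + 0)²) - 21) + 324) = 144*(((3 + (10 + 0) + (10 + 0)²) - 21) + 324) = 144*(((3 + 10 + 10²) - 21) + 324) = 144*(((3 + 10 + 100) - 21) + 324) = 144*((113 - 21) + 324) = 144*(92 + 324) = 144*416 = 59904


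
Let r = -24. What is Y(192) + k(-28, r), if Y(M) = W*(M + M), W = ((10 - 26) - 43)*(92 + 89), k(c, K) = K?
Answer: -4100760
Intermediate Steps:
W = -10679 (W = (-16 - 43)*181 = -59*181 = -10679)
Y(M) = -21358*M (Y(M) = -10679*(M + M) = -21358*M)
Y(192) + k(-28, r) = -21358*192 - 24 = -4100736 - 24 = -4100760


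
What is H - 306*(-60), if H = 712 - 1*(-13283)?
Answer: 32355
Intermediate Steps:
H = 13995 (H = 712 + 13283 = 13995)
H - 306*(-60) = 13995 - 306*(-60) = 13995 - 1*(-18360) = 13995 + 18360 = 32355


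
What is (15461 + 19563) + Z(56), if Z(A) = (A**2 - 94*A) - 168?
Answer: 32728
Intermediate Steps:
Z(A) = -168 + A**2 - 94*A
(15461 + 19563) + Z(56) = (15461 + 19563) + (-168 + 56**2 - 94*56) = 35024 + (-168 + 3136 - 5264) = 35024 - 2296 = 32728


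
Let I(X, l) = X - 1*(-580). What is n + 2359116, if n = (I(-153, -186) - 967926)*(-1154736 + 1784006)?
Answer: -608815736614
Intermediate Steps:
I(X, l) = 580 + X (I(X, l) = X + 580 = 580 + X)
n = -608818095730 (n = ((580 - 153) - 967926)*(-1154736 + 1784006) = (427 - 967926)*629270 = -967499*629270 = -608818095730)
n + 2359116 = -608818095730 + 2359116 = -608815736614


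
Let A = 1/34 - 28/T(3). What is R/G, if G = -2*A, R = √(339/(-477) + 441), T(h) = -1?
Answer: -17*√11130954/151527 ≈ -0.37430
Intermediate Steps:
A = 953/34 (A = 1/34 - 28/(-1) = 1*(1/34) - 28*(-1) = 1/34 + 28 = 953/34 ≈ 28.029)
R = √11130954/159 (R = √(339*(-1/477) + 441) = √(-113/159 + 441) = √(70006/159) = √11130954/159 ≈ 20.983)
G = -953/17 (G = -2*953/34 = -953/17 ≈ -56.059)
R/G = (√11130954/159)/(-953/17) = (√11130954/159)*(-17/953) = -17*√11130954/151527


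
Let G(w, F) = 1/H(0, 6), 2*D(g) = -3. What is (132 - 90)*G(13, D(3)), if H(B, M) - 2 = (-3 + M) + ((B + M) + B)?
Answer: 42/11 ≈ 3.8182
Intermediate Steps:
D(g) = -3/2 (D(g) = (1/2)*(-3) = -3/2)
H(B, M) = -1 + 2*B + 2*M (H(B, M) = 2 + ((-3 + M) + ((B + M) + B)) = 2 + ((-3 + M) + (M + 2*B)) = 2 + (-3 + 2*B + 2*M) = -1 + 2*B + 2*M)
G(w, F) = 1/11 (G(w, F) = 1/(-1 + 2*0 + 2*6) = 1/(-1 + 0 + 12) = 1/11)
(132 - 90)*G(13, D(3)) = (132 - 90)*(1/11) = 42*(1/11) = 42/11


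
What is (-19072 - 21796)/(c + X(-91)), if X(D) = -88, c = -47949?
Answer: 40868/48037 ≈ 0.85076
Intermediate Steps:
(-19072 - 21796)/(c + X(-91)) = (-19072 - 21796)/(-47949 - 88) = -40868/(-48037) = -40868*(-1/48037) = 40868/48037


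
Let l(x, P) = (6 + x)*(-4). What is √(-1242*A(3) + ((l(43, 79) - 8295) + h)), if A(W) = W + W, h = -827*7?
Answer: 2*I*√5433 ≈ 147.42*I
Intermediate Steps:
h = -5789 (h = -1*5789 = -5789)
l(x, P) = -24 - 4*x
A(W) = 2*W
√(-1242*A(3) + ((l(43, 79) - 8295) + h)) = √(-2484*3 + (((-24 - 4*43) - 8295) - 5789)) = √(-1242*6 + (((-24 - 172) - 8295) - 5789)) = √(-7452 + ((-196 - 8295) - 5789)) = √(-7452 + (-8491 - 5789)) = √(-7452 - 14280) = √(-21732) = 2*I*√5433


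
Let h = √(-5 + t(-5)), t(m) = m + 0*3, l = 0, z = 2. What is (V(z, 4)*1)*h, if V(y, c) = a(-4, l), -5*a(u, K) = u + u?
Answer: 8*I*√10/5 ≈ 5.0596*I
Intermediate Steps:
t(m) = m (t(m) = m + 0 = m)
h = I*√10 (h = √(-5 - 5) = √(-10) = I*√10 ≈ 3.1623*I)
a(u, K) = -2*u/5 (a(u, K) = -(u + u)/5 = -2*u/5)
V(y, c) = 8/5 (V(y, c) = -⅖*(-4) = 8/5)
(V(z, 4)*1)*h = ((8/5)*1)*(I*√10) = 8*(I*√10)/5 = 8*I*√10/5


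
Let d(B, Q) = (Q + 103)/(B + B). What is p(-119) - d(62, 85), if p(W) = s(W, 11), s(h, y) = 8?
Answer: 201/31 ≈ 6.4839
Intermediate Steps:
p(W) = 8
d(B, Q) = (103 + Q)/(2*B) (d(B, Q) = (103 + Q)/((2*B)) = (103 + Q)*(1/(2*B)) = (103 + Q)/(2*B))
p(-119) - d(62, 85) = 8 - (103 + 85)/(2*62) = 8 - 188/(2*62) = 8 - 1*47/31 = 8 - 47/31 = 201/31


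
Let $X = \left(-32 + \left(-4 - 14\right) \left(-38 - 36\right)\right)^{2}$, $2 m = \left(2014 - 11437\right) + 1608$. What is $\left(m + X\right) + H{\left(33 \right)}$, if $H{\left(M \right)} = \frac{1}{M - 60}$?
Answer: $\frac{91048993}{54} \approx 1.6861 \cdot 10^{6}$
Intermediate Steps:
$H{\left(M \right)} = \frac{1}{-60 + M}$
$m = - \frac{7815}{2}$ ($m = \frac{\left(2014 - 11437\right) + 1608}{2} = \frac{-9423 + 1608}{2} = \frac{1}{2} \left(-7815\right) = - \frac{7815}{2} \approx -3907.5$)
$X = 1690000$ ($X = \left(-32 - -1332\right)^{2} = \left(-32 + 1332\right)^{2} = 1300^{2} = 1690000$)
$\left(m + X\right) + H{\left(33 \right)} = \left(- \frac{7815}{2} + 1690000\right) + \frac{1}{-60 + 33} = \frac{3372185}{2} + \frac{1}{-27} = \frac{3372185}{2} - \frac{1}{27} = \frac{91048993}{54}$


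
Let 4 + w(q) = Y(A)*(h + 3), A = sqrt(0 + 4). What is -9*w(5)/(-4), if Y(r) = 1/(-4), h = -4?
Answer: -135/16 ≈ -8.4375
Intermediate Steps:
A = 2 (A = sqrt(4) = 2)
Y(r) = -1/4
w(q) = -15/4 (w(q) = -4 - (-4 + 3)/4 = -4 - 1/4*(-1) = -4 + 1/4 = -15/4)
-9*w(5)/(-4) = -9*(-15/4)/(-4) = (135/4)*(-1/4) = -135/16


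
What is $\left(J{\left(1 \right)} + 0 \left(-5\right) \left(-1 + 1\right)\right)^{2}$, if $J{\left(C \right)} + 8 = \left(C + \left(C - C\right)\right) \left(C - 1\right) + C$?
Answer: $49$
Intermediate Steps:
$J{\left(C \right)} = -8 + C + C \left(-1 + C\right)$ ($J{\left(C \right)} = -8 + \left(\left(C + \left(C - C\right)\right) \left(C - 1\right) + C\right) = -8 + \left(\left(C + 0\right) \left(-1 + C\right) + C\right) = -8 + \left(C \left(-1 + C\right) + C\right) = -8 + \left(C + C \left(-1 + C\right)\right) = -8 + C + C \left(-1 + C\right)$)
$\left(J{\left(1 \right)} + 0 \left(-5\right) \left(-1 + 1\right)\right)^{2} = \left(\left(-8 + 1^{2}\right) + 0 \left(-5\right) \left(-1 + 1\right)\right)^{2} = \left(\left(-8 + 1\right) + 0 \cdot 0\right)^{2} = \left(-7 + 0\right)^{2} = \left(-7\right)^{2} = 49$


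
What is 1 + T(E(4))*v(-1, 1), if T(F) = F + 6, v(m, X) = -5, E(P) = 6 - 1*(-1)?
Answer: -64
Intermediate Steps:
E(P) = 7 (E(P) = 6 + 1 = 7)
T(F) = 6 + F
1 + T(E(4))*v(-1, 1) = 1 + (6 + 7)*(-5) = 1 + 13*(-5) = 1 - 65 = -64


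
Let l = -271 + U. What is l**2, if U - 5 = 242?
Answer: 576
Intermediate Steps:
U = 247 (U = 5 + 242 = 247)
l = -24 (l = -271 + 247 = -24)
l**2 = (-24)**2 = 576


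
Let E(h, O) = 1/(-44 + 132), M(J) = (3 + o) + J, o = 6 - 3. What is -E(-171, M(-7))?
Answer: -1/88 ≈ -0.011364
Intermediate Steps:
o = 3
M(J) = 6 + J (M(J) = (3 + 3) + J = 6 + J)
E(h, O) = 1/88
-E(-171, M(-7)) = -1*1/88 = -1/88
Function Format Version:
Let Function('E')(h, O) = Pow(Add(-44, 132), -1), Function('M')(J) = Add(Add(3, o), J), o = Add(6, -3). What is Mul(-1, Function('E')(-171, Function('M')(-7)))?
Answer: Rational(-1, 88) ≈ -0.011364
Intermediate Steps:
o = 3
Function('M')(J) = Add(6, J) (Function('M')(J) = Add(Add(3, 3), J) = Add(6, J))
Function('E')(h, O) = Rational(1, 88) (Function('E')(h, O) = Pow(88, -1) = Rational(1, 88))
Mul(-1, Function('E')(-171, Function('M')(-7))) = Mul(-1, Rational(1, 88)) = Rational(-1, 88)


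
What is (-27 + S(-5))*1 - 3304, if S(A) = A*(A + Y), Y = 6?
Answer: -3336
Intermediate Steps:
S(A) = A*(6 + A) (S(A) = A*(A + 6) = A*(6 + A))
(-27 + S(-5))*1 - 3304 = (-27 - 5*(6 - 5))*1 - 3304 = (-27 - 5*1)*1 - 3304 = (-27 - 5)*1 - 3304 = -32*1 - 3304 = -32 - 3304 = -3336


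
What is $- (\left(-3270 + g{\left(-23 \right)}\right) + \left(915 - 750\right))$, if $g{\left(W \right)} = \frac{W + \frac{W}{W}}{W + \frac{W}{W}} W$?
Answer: $3128$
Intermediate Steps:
$g{\left(W \right)} = W$ ($g{\left(W \right)} = \frac{W + 1}{W + 1} W = \frac{1 + W}{1 + W} W = 1 W = W$)
$- (\left(-3270 + g{\left(-23 \right)}\right) + \left(915 - 750\right)) = - (\left(-3270 - 23\right) + \left(915 - 750\right)) = - (-3293 + 165) = \left(-1\right) \left(-3128\right) = 3128$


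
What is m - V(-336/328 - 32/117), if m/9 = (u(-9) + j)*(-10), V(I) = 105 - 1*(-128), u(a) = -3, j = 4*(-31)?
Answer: 11197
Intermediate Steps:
j = -124
V(I) = 233 (V(I) = 105 + 128 = 233)
m = 11430 (m = 9*((-3 - 124)*(-10)) = 9*(-127*(-10)) = 9*1270 = 11430)
m - V(-336/328 - 32/117) = 11430 - 1*233 = 11430 - 233 = 11197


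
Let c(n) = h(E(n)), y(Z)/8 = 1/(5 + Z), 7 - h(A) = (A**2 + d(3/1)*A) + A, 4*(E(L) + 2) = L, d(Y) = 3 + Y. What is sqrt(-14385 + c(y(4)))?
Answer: I*sqrt(1163866)/9 ≈ 119.87*I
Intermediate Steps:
E(L) = -2 + L/4
h(A) = 7 - A**2 - 7*A (h(A) = 7 - ((A**2 + (3 + 3/1)*A) + A) = 7 - ((A**2 + (3 + 3*1)*A) + A) = 7 - ((A**2 + (3 + 3)*A) + A) = 7 - ((A**2 + 6*A) + A) = 7 - (A**2 + 7*A) = 7 + (-A**2 - 7*A) = 7 - A**2 - 7*A)
y(Z) = 8/(5 + Z)
c(n) = 21 - (-2 + n/4)**2 - 7*n/4 (c(n) = 7 - (-2 + n/4)**2 - 7*(-2 + n/4) = 7 - (-2 + n/4)**2 + (14 - 7*n/4) = 21 - (-2 + n/4)**2 - 7*n/4)
sqrt(-14385 + c(y(4))) = sqrt(-14385 + (17 - 6/(5 + 4) - 64/(5 + 4)**2/16)) = sqrt(-14385 + (17 - 6/9 - (8/9)**2/16)) = sqrt(-14385 + (17 - 6/9 - (8*(1/9))**2/16)) = sqrt(-14385 + (17 - 3/4*8/9 - (8/9)**2/16)) = sqrt(-14385 + (17 - 2/3 - 1/16*64/81)) = sqrt(-14385 + (17 - 2/3 - 4/81)) = sqrt(-14385 + 1319/81) = sqrt(-1163866/81) = I*sqrt(1163866)/9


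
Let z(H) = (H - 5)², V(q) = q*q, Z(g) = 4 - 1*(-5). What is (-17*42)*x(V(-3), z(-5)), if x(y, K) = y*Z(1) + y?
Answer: -64260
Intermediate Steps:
Z(g) = 9 (Z(g) = 4 + 5 = 9)
V(q) = q²
z(H) = (-5 + H)²
x(y, K) = 10*y (x(y, K) = y*9 + y = 9*y + y = 10*y)
(-17*42)*x(V(-3), z(-5)) = (-17*42)*(10*(-3)²) = -7140*9 = -714*90 = -64260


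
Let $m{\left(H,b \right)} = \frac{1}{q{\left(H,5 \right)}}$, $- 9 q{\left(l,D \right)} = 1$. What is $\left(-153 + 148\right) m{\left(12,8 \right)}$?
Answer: $45$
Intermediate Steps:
$q{\left(l,D \right)} = - \frac{1}{9}$ ($q{\left(l,D \right)} = \left(- \frac{1}{9}\right) 1 = - \frac{1}{9}$)
$m{\left(H,b \right)} = -9$ ($m{\left(H,b \right)} = \frac{1}{- \frac{1}{9}} = -9$)
$\left(-153 + 148\right) m{\left(12,8 \right)} = \left(-153 + 148\right) \left(-9\right) = \left(-5\right) \left(-9\right) = 45$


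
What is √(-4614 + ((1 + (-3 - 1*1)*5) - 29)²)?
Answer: I*√2310 ≈ 48.062*I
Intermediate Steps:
√(-4614 + ((1 + (-3 - 1*1)*5) - 29)²) = √(-4614 + ((1 + (-3 - 1)*5) - 29)²) = √(-4614 + ((1 - 4*5) - 29)²) = √(-4614 + ((1 - 20) - 29)²) = √(-4614 + (-19 - 29)²) = √(-4614 + (-48)²) = √(-4614 + 2304) = √(-2310) = I*√2310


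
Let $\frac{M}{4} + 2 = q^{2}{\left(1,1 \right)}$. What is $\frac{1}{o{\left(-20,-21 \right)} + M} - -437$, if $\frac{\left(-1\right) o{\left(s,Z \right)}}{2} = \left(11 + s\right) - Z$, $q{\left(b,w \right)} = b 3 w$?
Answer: $\frac{1749}{4} \approx 437.25$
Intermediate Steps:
$q{\left(b,w \right)} = 3 b w$
$o{\left(s,Z \right)} = -22 - 2 s + 2 Z$ ($o{\left(s,Z \right)} = - 2 \left(\left(11 + s\right) - Z\right) = - 2 \left(11 + s - Z\right) = -22 - 2 s + 2 Z$)
$M = 28$ ($M = -8 + 4 \left(3 \cdot 1 \cdot 1\right)^{2} = -8 + 4 \cdot 3^{2} = -8 + 4 \cdot 9 = -8 + 36 = 28$)
$\frac{1}{o{\left(-20,-21 \right)} + M} - -437 = \frac{1}{\left(-22 - -40 + 2 \left(-21\right)\right) + 28} - -437 = \frac{1}{\left(-22 + 40 - 42\right) + 28} + 437 = \frac{1}{-24 + 28} + 437 = \frac{1}{4} + 437 = \frac{1749}{4}$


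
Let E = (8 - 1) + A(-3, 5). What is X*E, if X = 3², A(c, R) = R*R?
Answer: 288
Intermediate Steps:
A(c, R) = R²
X = 9
E = 32 (E = (8 - 1) + 5² = 7 + 25 = 32)
X*E = 9*32 = 288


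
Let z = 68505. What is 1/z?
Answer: 1/68505 ≈ 1.4597e-5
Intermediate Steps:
1/z = 1/68505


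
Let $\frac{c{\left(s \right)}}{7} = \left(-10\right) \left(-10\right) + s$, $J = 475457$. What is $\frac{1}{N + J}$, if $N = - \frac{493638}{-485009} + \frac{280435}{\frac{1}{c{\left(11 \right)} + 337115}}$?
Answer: $\frac{485009}{45958103776804931} \approx 1.0553 \cdot 10^{-11}$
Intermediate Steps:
$c{\left(s \right)} = 700 + 7 s$ ($c{\left(s \right)} = 7 \left(\left(-10\right) \left(-10\right) + s\right) = 7 \left(100 + s\right) = 700 + 7 s$)
$N = \frac{45957873175880818}{485009}$ ($N = - \frac{493638}{-485009} + \frac{280435}{\frac{1}{\left(700 + 7 \cdot 11\right) + 337115}} = \left(-493638\right) \left(- \frac{1}{485009}\right) + \frac{280435}{\frac{1}{\left(700 + 77\right) + 337115}} = \frac{493638}{485009} + \frac{280435}{\frac{1}{777 + 337115}} = \frac{493638}{485009} + \frac{280435}{\frac{1}{337892}} = \frac{493638}{485009} + 280435 \frac{1}{\frac{1}{337892}} = \frac{493638}{485009} + 280435 \cdot 337892 = \frac{493638}{485009} + 94756743020 = \frac{45957873175880818}{485009} \approx 9.4757 \cdot 10^{10}$)
$\frac{1}{N + J} = \frac{1}{\frac{45957873175880818}{485009} + 475457} = \frac{1}{\frac{45958103776804931}{485009}} = \frac{485009}{45958103776804931}$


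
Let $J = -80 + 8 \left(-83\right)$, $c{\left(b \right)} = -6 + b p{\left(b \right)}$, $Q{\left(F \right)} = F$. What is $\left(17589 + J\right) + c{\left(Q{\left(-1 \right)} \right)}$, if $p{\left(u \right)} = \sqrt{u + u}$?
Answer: $16839 - i \sqrt{2} \approx 16839.0 - 1.4142 i$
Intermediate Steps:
$p{\left(u \right)} = \sqrt{2} \sqrt{u}$ ($p{\left(u \right)} = \sqrt{2 u} = \sqrt{2} \sqrt{u}$)
$c{\left(b \right)} = -6 + \sqrt{2} b^{\frac{3}{2}}$ ($c{\left(b \right)} = -6 + b \sqrt{2} \sqrt{b} = -6 + \sqrt{2} b^{\frac{3}{2}}$)
$J = -744$ ($J = -80 - 664 = -744$)
$\left(17589 + J\right) + c{\left(Q{\left(-1 \right)} \right)} = \left(17589 - 744\right) - \left(6 - \sqrt{2} \left(-1\right)^{\frac{3}{2}}\right) = 16845 - \left(6 - \sqrt{2} \left(- i\right)\right) = 16845 - \left(6 + i \sqrt{2}\right) = 16839 - i \sqrt{2}$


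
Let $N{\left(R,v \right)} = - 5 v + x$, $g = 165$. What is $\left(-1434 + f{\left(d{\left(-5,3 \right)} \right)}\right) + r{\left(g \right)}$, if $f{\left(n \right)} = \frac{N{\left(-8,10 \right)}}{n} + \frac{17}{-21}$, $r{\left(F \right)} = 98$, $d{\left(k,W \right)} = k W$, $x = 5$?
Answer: $- \frac{28010}{21} \approx -1333.8$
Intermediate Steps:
$N{\left(R,v \right)} = 5 - 5 v$ ($N{\left(R,v \right)} = - 5 v + 5 = 5 - 5 v$)
$d{\left(k,W \right)} = W k$
$f{\left(n \right)} = - \frac{17}{21} - \frac{45}{n}$ ($f{\left(n \right)} = \frac{5 - 50}{n} + \frac{17}{-21} = \frac{5 - 50}{n} + 17 \left(- \frac{1}{21}\right) = - \frac{45}{n} - \frac{17}{21} = - \frac{17}{21} - \frac{45}{n}$)
$\left(-1434 + f{\left(d{\left(-5,3 \right)} \right)}\right) + r{\left(g \right)} = \left(-1434 - \left(\frac{17}{21} + \frac{45}{3 \left(-5\right)}\right)\right) + 98 = \left(-1434 - \left(\frac{17}{21} + \frac{45}{-15}\right)\right) + 98 = \left(-1434 - - \frac{46}{21}\right) + 98 = \left(-1434 + \left(- \frac{17}{21} + 3\right)\right) + 98 = \left(-1434 + \frac{46}{21}\right) + 98 = - \frac{30068}{21} + 98 = - \frac{28010}{21}$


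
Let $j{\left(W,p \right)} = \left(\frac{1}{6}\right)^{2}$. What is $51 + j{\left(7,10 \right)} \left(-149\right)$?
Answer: $\frac{1687}{36} \approx 46.861$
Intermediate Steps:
$j{\left(W,p \right)} = \frac{1}{36}$ ($j{\left(W,p \right)} = \left(\frac{1}{6}\right)^{2} = \frac{1}{36}$)
$51 + j{\left(7,10 \right)} \left(-149\right) = 51 + \frac{1}{36} \left(-149\right) = 51 - \frac{149}{36} = \frac{1687}{36}$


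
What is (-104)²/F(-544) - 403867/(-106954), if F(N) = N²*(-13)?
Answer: 933045303/247277648 ≈ 3.7733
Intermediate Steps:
F(N) = -13*N²
(-104)²/F(-544) - 403867/(-106954) = (-104)²/((-13*(-544)²)) - 403867/(-106954) = 10816/((-13*295936)) - 403867*(-1/106954) = 10816/(-3847168) + 403867/106954 = 10816*(-1/3847168) + 403867/106954 = -13/4624 + 403867/106954 = 933045303/247277648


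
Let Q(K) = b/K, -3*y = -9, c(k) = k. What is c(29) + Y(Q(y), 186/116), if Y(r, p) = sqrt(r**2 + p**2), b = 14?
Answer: 29 + sqrt(737185)/174 ≈ 33.934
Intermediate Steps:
y = 3 (y = -1/3*(-9) = 3)
Q(K) = 14/K
Y(r, p) = sqrt(p**2 + r**2)
c(29) + Y(Q(y), 186/116) = 29 + sqrt((186/116)**2 + (14/3)**2) = 29 + sqrt((186*(1/116))**2 + (14*(1/3))**2) = 29 + sqrt((93/58)**2 + (14/3)**2) = 29 + sqrt(8649/3364 + 196/9) = 29 + sqrt(737185/30276) = 29 + sqrt(737185)/174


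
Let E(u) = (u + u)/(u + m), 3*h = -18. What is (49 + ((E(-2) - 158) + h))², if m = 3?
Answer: 14161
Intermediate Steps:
h = -6 (h = (⅓)*(-18) = -6)
E(u) = 2*u/(3 + u) (E(u) = (u + u)/(u + 3) = (2*u)/(3 + u) = 2*u/(3 + u))
(49 + ((E(-2) - 158) + h))² = (49 + ((2*(-2)/(3 - 2) - 158) - 6))² = (49 + ((2*(-2)/1 - 158) - 6))² = (49 + ((2*(-2)*1 - 158) - 6))² = (49 + ((-4 - 158) - 6))² = (49 + (-162 - 6))² = (49 - 168)² = (-119)² = 14161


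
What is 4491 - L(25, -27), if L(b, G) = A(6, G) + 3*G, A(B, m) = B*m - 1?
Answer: 4735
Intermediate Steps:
A(B, m) = -1 + B*m
L(b, G) = -1 + 9*G (L(b, G) = (-1 + 6*G) + 3*G = -1 + 9*G)
4491 - L(25, -27) = 4491 - (-1 + 9*(-27)) = 4491 - (-1 - 243) = 4491 - 1*(-244) = 4491 + 244 = 4735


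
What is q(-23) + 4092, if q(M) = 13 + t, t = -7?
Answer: 4098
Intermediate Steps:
q(M) = 6 (q(M) = 13 - 7 = 6)
q(-23) + 4092 = 6 + 4092 = 4098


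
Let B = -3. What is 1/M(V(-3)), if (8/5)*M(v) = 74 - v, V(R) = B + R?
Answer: 1/50 ≈ 0.020000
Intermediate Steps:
V(R) = -3 + R
M(v) = 185/4 - 5*v/8 (M(v) = 5*(74 - v)/8 = 185/4 - 5*v/8)
1/M(V(-3)) = 1/(185/4 - 5*(-3 - 3)/8) = 1/(185/4 - 5/8*(-6)) = 1/(185/4 + 15/4) = 1/50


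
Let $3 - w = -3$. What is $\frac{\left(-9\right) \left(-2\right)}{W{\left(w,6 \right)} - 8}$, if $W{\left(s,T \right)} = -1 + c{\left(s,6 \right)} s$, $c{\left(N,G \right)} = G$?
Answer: $\frac{2}{3} \approx 0.66667$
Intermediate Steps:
$w = 6$ ($w = 3 - -3 = 3 + 3 = 6$)
$W{\left(s,T \right)} = -1 + 6 s$
$\frac{\left(-9\right) \left(-2\right)}{W{\left(w,6 \right)} - 8} = \frac{\left(-9\right) \left(-2\right)}{\left(-1 + 6 \cdot 6\right) - 8} = \frac{18}{\left(-1 + 36\right) - 8} = \frac{18}{35 - 8} = \frac{18}{27} = 18 \cdot \frac{1}{27} = \frac{2}{3}$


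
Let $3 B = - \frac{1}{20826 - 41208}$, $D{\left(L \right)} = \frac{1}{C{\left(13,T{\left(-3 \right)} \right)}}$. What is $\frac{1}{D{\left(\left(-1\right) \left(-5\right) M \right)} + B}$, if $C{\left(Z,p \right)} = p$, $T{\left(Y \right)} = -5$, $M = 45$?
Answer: $- \frac{305730}{61141} \approx -5.0004$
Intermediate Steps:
$D{\left(L \right)} = - \frac{1}{5}$ ($D{\left(L \right)} = \frac{1}{-5} = - \frac{1}{5}$)
$B = \frac{1}{61146}$ ($B = \frac{\left(-1\right) \frac{1}{20826 - 41208}}{3} = \frac{\left(-1\right) \frac{1}{-20382}}{3} = \frac{\left(-1\right) \left(- \frac{1}{20382}\right)}{3} = \frac{1}{3} \cdot \frac{1}{20382} = \frac{1}{61146} \approx 1.6354 \cdot 10^{-5}$)
$\frac{1}{D{\left(\left(-1\right) \left(-5\right) M \right)} + B} = \frac{1}{- \frac{1}{5} + \frac{1}{61146}} = \frac{1}{- \frac{61141}{305730}} = - \frac{305730}{61141}$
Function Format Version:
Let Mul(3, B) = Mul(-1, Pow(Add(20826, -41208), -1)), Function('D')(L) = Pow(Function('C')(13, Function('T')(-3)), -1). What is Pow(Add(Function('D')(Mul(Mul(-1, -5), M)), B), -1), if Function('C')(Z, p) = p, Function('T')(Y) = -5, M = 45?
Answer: Rational(-305730, 61141) ≈ -5.0004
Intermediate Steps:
Function('D')(L) = Rational(-1, 5) (Function('D')(L) = Pow(-5, -1) = Rational(-1, 5))
B = Rational(1, 61146) (B = Mul(Rational(1, 3), Mul(-1, Pow(Add(20826, -41208), -1))) = Mul(Rational(1, 3), Mul(-1, Pow(-20382, -1))) = Mul(Rational(1, 3), Mul(-1, Rational(-1, 20382))) = Mul(Rational(1, 3), Rational(1, 20382)) = Rational(1, 61146) ≈ 1.6354e-5)
Pow(Add(Function('D')(Mul(Mul(-1, -5), M)), B), -1) = Pow(Add(Rational(-1, 5), Rational(1, 61146)), -1) = Pow(Rational(-61141, 305730), -1) = Rational(-305730, 61141)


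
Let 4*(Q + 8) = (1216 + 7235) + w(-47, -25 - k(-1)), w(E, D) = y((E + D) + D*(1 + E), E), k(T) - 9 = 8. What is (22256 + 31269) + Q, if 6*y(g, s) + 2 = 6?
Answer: 667559/12 ≈ 55630.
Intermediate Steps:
k(T) = 17 (k(T) = 9 + 8 = 17)
y(g, s) = 2/3 (y(g, s) = -1/3 + (1/6)*6 = -1/3 + 1 = 2/3)
w(E, D) = 2/3
Q = 25259/12 (Q = -8 + ((1216 + 7235) + 2/3)/4 = -8 + (8451 + 2/3)/4 = -8 + (1/4)*(25355/3) = -8 + 25355/12 = 25259/12 ≈ 2104.9)
(22256 + 31269) + Q = (22256 + 31269) + 25259/12 = 53525 + 25259/12 = 667559/12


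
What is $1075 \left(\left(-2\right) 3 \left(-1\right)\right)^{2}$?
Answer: $38700$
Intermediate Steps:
$1075 \left(\left(-2\right) 3 \left(-1\right)\right)^{2} = 1075 \left(\left(-6\right) \left(-1\right)\right)^{2} = 1075 \cdot 6^{2} = 1075 \cdot 36 = 38700$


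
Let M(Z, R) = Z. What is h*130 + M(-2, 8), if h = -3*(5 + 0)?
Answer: -1952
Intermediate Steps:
h = -15 (h = -3*5 = -15)
h*130 + M(-2, 8) = -15*130 - 2 = -1950 - 2 = -1952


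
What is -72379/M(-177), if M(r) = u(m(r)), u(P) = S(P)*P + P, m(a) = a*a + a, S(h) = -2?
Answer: 72379/31152 ≈ 2.3234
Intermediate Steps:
m(a) = a + a² (m(a) = a² + a = a + a²)
u(P) = -P (u(P) = -2*P + P = -P)
M(r) = -r*(1 + r)
-72379/M(-177) = -72379*1/(177*(1 - 177)) = -72379/((-1*(-177)*(-176))) = -72379/(-31152) = -72379*(-1/31152) = 72379/31152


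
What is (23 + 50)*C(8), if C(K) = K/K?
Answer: 73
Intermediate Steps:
C(K) = 1
(23 + 50)*C(8) = (23 + 50)*1 = 73*1 = 73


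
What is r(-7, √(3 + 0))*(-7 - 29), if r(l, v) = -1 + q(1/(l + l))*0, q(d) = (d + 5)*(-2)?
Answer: 36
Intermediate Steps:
q(d) = -10 - 2*d (q(d) = (5 + d)*(-2) = -10 - 2*d)
r(l, v) = -1 (r(l, v) = -1 + (-10 - 2/(l + l))*0 = -1 + (-10 - 2*1/(2*l))*0 = -1 + (-10 - 1/l)*0 = -1 + 0 = -1)
r(-7, √(3 + 0))*(-7 - 29) = -(-7 - 29) = -1*(-36) = 36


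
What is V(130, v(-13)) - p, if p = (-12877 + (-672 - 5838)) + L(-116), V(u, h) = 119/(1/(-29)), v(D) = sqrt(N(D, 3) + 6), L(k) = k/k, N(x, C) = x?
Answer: 15935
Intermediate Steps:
L(k) = 1
v(D) = sqrt(6 + D) (v(D) = sqrt(D + 6) = sqrt(6 + D))
V(u, h) = -3451 (V(u, h) = 119/(-1/29) = 119*(-29) = -3451)
p = -19386 (p = (-12877 + (-672 - 5838)) + 1 = (-12877 - 6510) + 1 = -19387 + 1 = -19386)
V(130, v(-13)) - p = -3451 - 1*(-19386) = -3451 + 19386 = 15935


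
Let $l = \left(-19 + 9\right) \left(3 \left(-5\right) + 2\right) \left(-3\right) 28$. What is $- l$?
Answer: $10920$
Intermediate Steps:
$l = -10920$ ($l = - 10 \left(-15 + 2\right) \left(-3\right) 28 = \left(-10\right) \left(-13\right) \left(-3\right) 28 = 130 \left(-3\right) 28 = \left(-390\right) 28 = -10920$)
$- l = \left(-1\right) \left(-10920\right) = 10920$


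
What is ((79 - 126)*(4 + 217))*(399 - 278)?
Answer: -1256827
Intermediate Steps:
((79 - 126)*(4 + 217))*(399 - 278) = -47*221*121 = -10387*121 = -1256827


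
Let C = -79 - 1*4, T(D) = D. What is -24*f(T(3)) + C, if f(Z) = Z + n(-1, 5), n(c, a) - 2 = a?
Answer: -323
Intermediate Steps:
n(c, a) = 2 + a
f(Z) = 7 + Z (f(Z) = Z + (2 + 5) = Z + 7 = 7 + Z)
C = -83 (C = -79 - 4 = -83)
-24*f(T(3)) + C = -24*(7 + 3) - 83 = -24*10 - 83 = -240 - 83 = -323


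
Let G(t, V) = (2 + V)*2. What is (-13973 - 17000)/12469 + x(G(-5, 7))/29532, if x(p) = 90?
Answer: -152262071/61372418 ≈ -2.4810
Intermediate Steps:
G(t, V) = 4 + 2*V
(-13973 - 17000)/12469 + x(G(-5, 7))/29532 = (-13973 - 17000)/12469 + 90/29532 = -30973*1/12469 + 90*(1/29532) = -30973/12469 + 15/4922 = -152262071/61372418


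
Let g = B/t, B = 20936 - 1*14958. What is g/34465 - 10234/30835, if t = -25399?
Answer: -4196153532/12642733235 ≈ -0.33190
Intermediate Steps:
B = 5978 (B = 20936 - 14958 = 5978)
g = -5978/25399 (g = 5978/(-25399) = 5978*(-1/25399) = -5978/25399 ≈ -0.23536)
g/34465 - 10234/30835 = -5978/25399/34465 - 10234/30835 = -5978/25399*1/34465 - 10234*1/30835 = -98/14350435 - 1462/4405 = -4196153532/12642733235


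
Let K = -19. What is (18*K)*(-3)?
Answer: 1026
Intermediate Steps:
(18*K)*(-3) = (18*(-19))*(-3) = -342*(-3) = 1026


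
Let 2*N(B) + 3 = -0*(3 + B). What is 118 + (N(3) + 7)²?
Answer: 593/4 ≈ 148.25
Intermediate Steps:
N(B) = -3/2 (N(B) = -3/2 + (-0*(3 + B))/2 = -3/2 + (-1*0)/2 = -3/2 + (½)*0 = -3/2 + 0 = -3/2)
118 + (N(3) + 7)² = 118 + (-3/2 + 7)² = 118 + (11/2)² = 118 + 121/4 = 593/4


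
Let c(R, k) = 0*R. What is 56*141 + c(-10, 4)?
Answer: 7896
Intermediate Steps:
c(R, k) = 0
56*141 + c(-10, 4) = 56*141 + 0 = 7896 + 0 = 7896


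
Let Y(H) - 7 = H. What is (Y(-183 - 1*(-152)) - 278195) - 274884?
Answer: -553103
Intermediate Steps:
Y(H) = 7 + H
(Y(-183 - 1*(-152)) - 278195) - 274884 = ((7 + (-183 - 1*(-152))) - 278195) - 274884 = ((7 + (-183 + 152)) - 278195) - 274884 = ((7 - 31) - 278195) - 274884 = (-24 - 278195) - 274884 = -278219 - 274884 = -553103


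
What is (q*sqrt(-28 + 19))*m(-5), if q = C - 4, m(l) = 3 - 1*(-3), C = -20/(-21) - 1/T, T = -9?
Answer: -370*I/7 ≈ -52.857*I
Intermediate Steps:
C = 67/63 (C = -20/(-21) - 1/(-9) = -20*(-1/21) - 1*(-1/9) = 20/21 + 1/9 = 67/63 ≈ 1.0635)
m(l) = 6 (m(l) = 3 + 3 = 6)
q = -185/63 (q = 67/63 - 4 = -185/63 ≈ -2.9365)
(q*sqrt(-28 + 19))*m(-5) = -185*sqrt(-28 + 19)/63*6 = -185*I/21*6 = -370*I/7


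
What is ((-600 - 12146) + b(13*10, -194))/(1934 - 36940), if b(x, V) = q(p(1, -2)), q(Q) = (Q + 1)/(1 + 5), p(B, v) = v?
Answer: 76477/210036 ≈ 0.36411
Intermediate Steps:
q(Q) = 1/6 + Q/6 (q(Q) = (1 + Q)/6 = (1 + Q)*(1/6) = 1/6 + Q/6)
b(x, V) = -1/6 (b(x, V) = 1/6 + (1/6)*(-2) = 1/6 - 1/3 = -1/6)
((-600 - 12146) + b(13*10, -194))/(1934 - 36940) = ((-600 - 12146) - 1/6)/(1934 - 36940) = (-12746 - 1/6)/(-35006) = -76477/6*(-1/35006) = 76477/210036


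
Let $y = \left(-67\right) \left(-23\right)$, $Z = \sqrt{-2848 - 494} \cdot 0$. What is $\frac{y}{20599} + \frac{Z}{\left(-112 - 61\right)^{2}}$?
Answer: $\frac{1541}{20599} \approx 0.074809$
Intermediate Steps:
$Z = 0$ ($Z = \sqrt{-3342} \cdot 0 = i \sqrt{3342} \cdot 0 = 0$)
$y = 1541$
$\frac{y}{20599} + \frac{Z}{\left(-112 - 61\right)^{2}} = \frac{1541}{20599} + \frac{0}{\left(-112 - 61\right)^{2}} = 1541 \cdot \frac{1}{20599} + \frac{0}{\left(-173\right)^{2}} = \frac{1541}{20599} + \frac{0}{29929} = \frac{1541}{20599} + 0 \cdot \frac{1}{29929} = \frac{1541}{20599} + 0 = \frac{1541}{20599}$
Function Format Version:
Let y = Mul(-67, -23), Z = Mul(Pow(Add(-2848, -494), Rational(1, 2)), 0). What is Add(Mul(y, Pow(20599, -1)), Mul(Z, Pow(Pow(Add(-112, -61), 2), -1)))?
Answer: Rational(1541, 20599) ≈ 0.074809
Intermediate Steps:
Z = 0 (Z = Mul(Pow(-3342, Rational(1, 2)), 0) = Mul(Mul(I, Pow(3342, Rational(1, 2))), 0) = 0)
y = 1541
Add(Mul(y, Pow(20599, -1)), Mul(Z, Pow(Pow(Add(-112, -61), 2), -1))) = Add(Mul(1541, Pow(20599, -1)), Mul(0, Pow(Pow(Add(-112, -61), 2), -1))) = Add(Mul(1541, Rational(1, 20599)), Mul(0, Pow(Pow(-173, 2), -1))) = Add(Rational(1541, 20599), Mul(0, Pow(29929, -1))) = Add(Rational(1541, 20599), Mul(0, Rational(1, 29929))) = Add(Rational(1541, 20599), 0) = Rational(1541, 20599)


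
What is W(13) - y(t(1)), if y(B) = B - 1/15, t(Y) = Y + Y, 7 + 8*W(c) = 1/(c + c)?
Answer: -8747/3120 ≈ -2.8035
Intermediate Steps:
W(c) = -7/8 + 1/(16*c) (W(c) = -7/8 + 1/(8*(c + c)) = -7/8 + 1/(8*((2*c))) = -7/8 + (1/(2*c))/8 = -7/8 + 1/(16*c))
t(Y) = 2*Y
y(B) = -1/15 + B (y(B) = B - 1*1/15 = B - 1/15 = -1/15 + B)
W(13) - y(t(1)) = (1/16)*(1 - 14*13)/13 - (-1/15 + 2*1) = (1/16)*(1/13)*(1 - 182) - (-1/15 + 2) = (1/16)*(1/13)*(-181) - 1*29/15 = -181/208 - 29/15 = -8747/3120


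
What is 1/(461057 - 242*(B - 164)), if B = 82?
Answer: 1/480901 ≈ 2.0794e-6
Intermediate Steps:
1/(461057 - 242*(B - 164)) = 1/(461057 - 242*(82 - 164)) = 1/(461057 - 242*(-82)) = 1/(461057 + 19844) = 1/480901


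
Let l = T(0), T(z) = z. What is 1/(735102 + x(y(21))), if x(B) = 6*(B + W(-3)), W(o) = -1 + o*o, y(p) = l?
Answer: 1/735150 ≈ 1.3603e-6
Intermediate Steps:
l = 0
y(p) = 0
W(o) = -1 + o²
x(B) = 48 + 6*B (x(B) = 6*(B + (-1 + (-3)²)) = 6*(B + (-1 + 9)) = 6*(B + 8) = 6*(8 + B) = 48 + 6*B)
1/(735102 + x(y(21))) = 1/(735102 + (48 + 6*0)) = 1/(735102 + (48 + 0)) = 1/(735102 + 48) = 1/735150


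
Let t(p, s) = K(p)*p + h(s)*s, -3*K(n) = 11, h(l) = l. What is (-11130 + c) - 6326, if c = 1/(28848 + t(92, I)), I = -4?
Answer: -1493884477/85580 ≈ -17456.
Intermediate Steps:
K(n) = -11/3 (K(n) = -1/3*11 = -11/3)
t(p, s) = s**2 - 11*p/3 (t(p, s) = -11*p/3 + s*s = -11*p/3 + s**2 = s**2 - 11*p/3)
c = 3/85580 (c = 1/(28848 + ((-4)**2 - 11/3*92)) = 1/(28848 + (16 - 1012/3)) = 1/(28848 - 964/3) = 1/(85580/3) = 3/85580 ≈ 3.5055e-5)
(-11130 + c) - 6326 = (-11130 + 3/85580) - 6326 = -952505397/85580 - 6326 = -1493884477/85580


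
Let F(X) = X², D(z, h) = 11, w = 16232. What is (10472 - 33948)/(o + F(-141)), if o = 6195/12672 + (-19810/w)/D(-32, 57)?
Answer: -18290996736/15490297271 ≈ -1.1808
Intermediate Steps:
o = 294455/779136 (o = 6195/12672 - 19810/16232/11 = 6195*(1/12672) - 19810*1/16232*(1/11) = 2065/4224 - 9905/8116*1/11 = 2065/4224 - 9905/89276 = 294455/779136 ≈ 0.37792)
(10472 - 33948)/(o + F(-141)) = (10472 - 33948)/(294455/779136 + (-141)²) = -23476/(294455/779136 + 19881) = -23476/15490297271/779136 = -23476*779136/15490297271 = -18290996736/15490297271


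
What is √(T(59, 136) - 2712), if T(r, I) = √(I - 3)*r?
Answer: √(-2712 + 59*√133) ≈ 45.073*I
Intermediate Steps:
T(r, I) = r*√(-3 + I) (T(r, I) = √(-3 + I)*r = r*√(-3 + I))
√(T(59, 136) - 2712) = √(59*√(-3 + 136) - 2712) = √(59*√133 - 2712) = √(-2712 + 59*√133)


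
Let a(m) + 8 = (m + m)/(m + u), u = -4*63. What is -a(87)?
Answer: 498/55 ≈ 9.0546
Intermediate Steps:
u = -252
a(m) = -8 + 2*m/(-252 + m) (a(m) = -8 + (m + m)/(m - 252) = -8 + (2*m)/(-252 + m) = -8 + 2*m/(-252 + m))
-a(87) = -6*(336 - 1*87)/(-252 + 87) = -6*(336 - 87)/(-165) = -6*(-1)*249/165 = -1*(-498/55) = 498/55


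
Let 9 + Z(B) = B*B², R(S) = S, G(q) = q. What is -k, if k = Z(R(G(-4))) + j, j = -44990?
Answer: 45063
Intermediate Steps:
Z(B) = -9 + B³ (Z(B) = -9 + B*B² = -9 + B³)
k = -45063 (k = (-9 + (-4)³) - 44990 = (-9 - 64) - 44990 = -73 - 44990 = -45063)
-k = -1*(-45063) = 45063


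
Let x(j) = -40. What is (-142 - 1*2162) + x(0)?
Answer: -2344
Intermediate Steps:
(-142 - 1*2162) + x(0) = (-142 - 1*2162) - 40 = (-142 - 2162) - 40 = -2304 - 40 = -2344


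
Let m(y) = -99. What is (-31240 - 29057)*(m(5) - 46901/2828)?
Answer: 195143181/28 ≈ 6.9694e+6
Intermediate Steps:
(-31240 - 29057)*(m(5) - 46901/2828) = (-31240 - 29057)*(-99 - 46901/2828) = -60297*(-99 - 46901*1/2828) = -60297*(-99 - 46901/2828) = -60297*(-326873/2828) = 195143181/28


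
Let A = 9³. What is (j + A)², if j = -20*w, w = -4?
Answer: 654481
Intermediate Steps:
j = 80 (j = -20*(-4) = 80)
A = 729
(j + A)² = (80 + 729)² = 809² = 654481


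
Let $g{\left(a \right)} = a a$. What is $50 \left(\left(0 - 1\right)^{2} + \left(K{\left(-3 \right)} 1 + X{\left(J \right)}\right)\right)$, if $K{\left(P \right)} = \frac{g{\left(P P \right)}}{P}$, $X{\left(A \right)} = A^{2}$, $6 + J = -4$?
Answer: $3700$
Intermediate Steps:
$J = -10$ ($J = -6 - 4 = -10$)
$g{\left(a \right)} = a^{2}$
$K{\left(P \right)} = P^{3}$ ($K{\left(P \right)} = \frac{\left(P P\right)^{2}}{P} = \frac{\left(P^{2}\right)^{2}}{P} = \frac{P^{4}}{P} = P^{3}$)
$50 \left(\left(0 - 1\right)^{2} + \left(K{\left(-3 \right)} 1 + X{\left(J \right)}\right)\right) = 50 \left(\left(0 - 1\right)^{2} + \left(\left(-3\right)^{3} \cdot 1 + \left(-10\right)^{2}\right)\right) = 50 \left(\left(-1\right)^{2} + \left(\left(-27\right) 1 + 100\right)\right) = 50 \left(1 + \left(-27 + 100\right)\right) = 50 \left(1 + 73\right) = 50 \cdot 74 = 3700$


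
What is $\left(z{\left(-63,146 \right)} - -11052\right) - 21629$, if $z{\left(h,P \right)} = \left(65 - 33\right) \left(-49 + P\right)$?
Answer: $-7473$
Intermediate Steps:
$z{\left(h,P \right)} = -1568 + 32 P$ ($z{\left(h,P \right)} = 32 \left(-49 + P\right) = -1568 + 32 P$)
$\left(z{\left(-63,146 \right)} - -11052\right) - 21629 = \left(\left(-1568 + 32 \cdot 146\right) - -11052\right) - 21629 = \left(\left(-1568 + 4672\right) + 11052\right) - 21629 = \left(3104 + 11052\right) - 21629 = 14156 - 21629 = -7473$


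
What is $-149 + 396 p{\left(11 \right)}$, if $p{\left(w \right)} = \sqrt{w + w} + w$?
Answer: $4207 + 396 \sqrt{22} \approx 6064.4$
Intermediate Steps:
$p{\left(w \right)} = w + \sqrt{2} \sqrt{w}$ ($p{\left(w \right)} = \sqrt{2 w} + w = \sqrt{2} \sqrt{w} + w = w + \sqrt{2} \sqrt{w}$)
$-149 + 396 p{\left(11 \right)} = -149 + 396 \left(11 + \sqrt{2} \sqrt{11}\right) = -149 + 396 \left(11 + \sqrt{22}\right) = -149 + \left(4356 + 396 \sqrt{22}\right) = 4207 + 396 \sqrt{22}$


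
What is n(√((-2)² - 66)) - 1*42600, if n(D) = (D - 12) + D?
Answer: -42612 + 2*I*√62 ≈ -42612.0 + 15.748*I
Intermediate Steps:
n(D) = -12 + 2*D (n(D) = (-12 + D) + D = -12 + 2*D)
n(√((-2)² - 66)) - 1*42600 = (-12 + 2*√((-2)² - 66)) - 1*42600 = (-12 + 2*√(4 - 66)) - 42600 = (-12 + 2*√(-62)) - 42600 = (-12 + 2*(I*√62)) - 42600 = (-12 + 2*I*√62) - 42600 = -42612 + 2*I*√62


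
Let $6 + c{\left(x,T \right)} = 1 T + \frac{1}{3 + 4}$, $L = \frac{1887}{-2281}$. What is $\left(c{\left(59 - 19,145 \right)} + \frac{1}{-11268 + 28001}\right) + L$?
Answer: $\frac{36954595472}{267175811} \approx 138.32$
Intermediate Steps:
$L = - \frac{1887}{2281}$ ($L = 1887 \left(- \frac{1}{2281}\right) = - \frac{1887}{2281} \approx -0.82727$)
$c{\left(x,T \right)} = - \frac{41}{7} + T$ ($c{\left(x,T \right)} = -6 + \left(1 T + \frac{1}{3 + 4}\right) = -6 + \left(T + \frac{1}{7}\right) = -6 + \left(\frac{1}{7} + T\right) = - \frac{41}{7} + T$)
$\left(c{\left(59 - 19,145 \right)} + \frac{1}{-11268 + 28001}\right) + L = \left(\left(- \frac{41}{7} + 145\right) + \frac{1}{-11268 + 28001}\right) - \frac{1887}{2281} = \left(\frac{974}{7} + \frac{1}{16733}\right) - \frac{1887}{2281} = \frac{16297949}{117131} - \frac{1887}{2281} = \frac{36954595472}{267175811}$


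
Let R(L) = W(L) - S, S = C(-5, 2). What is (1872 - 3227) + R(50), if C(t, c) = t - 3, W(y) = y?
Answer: -1297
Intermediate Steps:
C(t, c) = -3 + t
S = -8 (S = -3 - 5 = -8)
R(L) = 8 + L (R(L) = L - 1*(-8) = L + 8 = 8 + L)
(1872 - 3227) + R(50) = (1872 - 3227) + (8 + 50) = -1355 + 58 = -1297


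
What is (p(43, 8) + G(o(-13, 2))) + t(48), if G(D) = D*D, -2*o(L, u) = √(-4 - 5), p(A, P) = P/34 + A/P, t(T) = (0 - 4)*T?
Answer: -25655/136 ≈ -188.64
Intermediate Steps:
t(T) = -4*T
p(A, P) = P/34 + A/P (p(A, P) = P*(1/34) + A/P = P/34 + A/P)
o(L, u) = -3*I/2 (o(L, u) = -√(-4 - 5)/2 = -3*I/2)
G(D) = D²
(p(43, 8) + G(o(-13, 2))) + t(48) = (((1/34)*8 + 43/8) + (-3*I/2)²) - 4*48 = ((4/17 + 43*(⅛)) - 9/4) - 192 = ((4/17 + 43/8) - 9/4) - 192 = (763/136 - 9/4) - 192 = 457/136 - 192 = -25655/136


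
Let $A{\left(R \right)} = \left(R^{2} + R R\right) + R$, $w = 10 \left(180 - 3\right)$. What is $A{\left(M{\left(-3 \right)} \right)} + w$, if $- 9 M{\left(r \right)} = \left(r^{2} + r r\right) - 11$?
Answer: $\frac{143405}{81} \approx 1770.4$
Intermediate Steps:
$w = 1770$ ($w = 10 \cdot 177 = 1770$)
$M{\left(r \right)} = \frac{11}{9} - \frac{2 r^{2}}{9}$ ($M{\left(r \right)} = - \frac{\left(r^{2} + r r\right) - 11}{9} = - \frac{\left(r^{2} + r^{2}\right) - 11}{9} = - \frac{2 r^{2} - 11}{9} = - \frac{-11 + 2 r^{2}}{9} = \frac{11}{9} - \frac{2 r^{2}}{9}$)
$A{\left(R \right)} = R + 2 R^{2}$ ($A{\left(R \right)} = \left(R^{2} + R^{2}\right) + R = 2 R^{2} + R = R + 2 R^{2}$)
$A{\left(M{\left(-3 \right)} \right)} + w = \left(\frac{11}{9} - \frac{2 \left(-3\right)^{2}}{9}\right) \left(1 + 2 \left(\frac{11}{9} - \frac{2 \left(-3\right)^{2}}{9}\right)\right) + 1770 = \left(\frac{11}{9} - 2\right) \left(1 + 2 \left(\frac{11}{9} - 2\right)\right) + 1770 = - \frac{7 \left(1 + 2 \left(- \frac{7}{9}\right)\right)}{9} + 1770 = - \frac{7 \left(1 - \frac{14}{9}\right)}{9} + 1770 = \left(- \frac{7}{9}\right) \left(- \frac{5}{9}\right) + 1770 = \frac{35}{81} + 1770 = \frac{143405}{81}$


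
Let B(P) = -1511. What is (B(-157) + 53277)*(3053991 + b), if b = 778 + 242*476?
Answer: 164096201126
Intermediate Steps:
b = 115970 (b = 778 + 115192 = 115970)
(B(-157) + 53277)*(3053991 + b) = (-1511 + 53277)*(3053991 + 115970) = 51766*3169961 = 164096201126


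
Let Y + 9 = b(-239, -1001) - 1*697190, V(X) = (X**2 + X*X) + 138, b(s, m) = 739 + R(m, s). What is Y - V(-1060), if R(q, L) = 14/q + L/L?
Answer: -420962973/143 ≈ -2.9438e+6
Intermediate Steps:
R(q, L) = 1 + 14/q (R(q, L) = 14/q + 1 = 1 + 14/q)
b(s, m) = 739 + (14 + m)/m
V(X) = 138 + 2*X**2 (V(X) = (X**2 + X**2) + 138 = 2*X**2 + 138 = 138 + 2*X**2)
Y = -99593639/143 (Y = -9 + ((740 + 14/(-1001)) - 1*697190) = -9 + ((740 + 14*(-1/1001)) - 697190) = -9 + ((740 - 2/143) - 697190) = -9 + (105818/143 - 697190) = -9 - 99592352/143 = -99593639/143 ≈ -6.9646e+5)
Y - V(-1060) = -99593639/143 - (138 + 2*(-1060)**2) = -99593639/143 - (138 + 2*1123600) = -99593639/143 - (138 + 2247200) = -99593639/143 - 1*2247338 = -99593639/143 - 2247338 = -420962973/143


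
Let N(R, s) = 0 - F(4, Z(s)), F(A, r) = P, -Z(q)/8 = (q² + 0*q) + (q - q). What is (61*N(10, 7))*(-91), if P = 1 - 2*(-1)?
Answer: 16653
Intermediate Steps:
P = 3 (P = 1 + 2 = 3)
Z(q) = -8*q² (Z(q) = -8*((q² + 0*q) + (q - q)) = -8*((q² + 0) + 0) = -8*(q² + 0) = -8*q²)
F(A, r) = 3
N(R, s) = -3 (N(R, s) = 0 - 1*3 = 0 - 3 = -3)
(61*N(10, 7))*(-91) = (61*(-3))*(-91) = -183*(-91) = 16653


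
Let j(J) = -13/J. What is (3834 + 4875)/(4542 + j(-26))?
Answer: 17418/9085 ≈ 1.9172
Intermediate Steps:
(3834 + 4875)/(4542 + j(-26)) = (3834 + 4875)/(4542 - 13/(-26)) = 8709/(4542 - 13*(-1/26)) = 8709/(4542 + 1/2) = 8709/(9085/2) = 8709*(2/9085) = 17418/9085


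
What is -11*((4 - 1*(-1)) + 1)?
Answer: -66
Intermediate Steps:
-11*((4 - 1*(-1)) + 1) = -11*((4 + 1) + 1) = -11*(5 + 1) = -11*6 = -66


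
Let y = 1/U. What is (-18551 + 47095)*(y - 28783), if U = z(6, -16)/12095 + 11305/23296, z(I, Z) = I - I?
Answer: -1326759858048/1615 ≈ -8.2152e+8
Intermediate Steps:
z(I, Z) = 0
U = 1615/3328 (U = 0/12095 + 11305/23296 = 0*(1/12095) + 11305*(1/23296) = 0 + 1615/3328 = 1615/3328 ≈ 0.48528)
y = 3328/1615 (y = 1/(1615/3328) = 3328/1615 ≈ 2.0607)
(-18551 + 47095)*(y - 28783) = (-18551 + 47095)*(3328/1615 - 28783) = 28544*(-46481217/1615) = -1326759858048/1615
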